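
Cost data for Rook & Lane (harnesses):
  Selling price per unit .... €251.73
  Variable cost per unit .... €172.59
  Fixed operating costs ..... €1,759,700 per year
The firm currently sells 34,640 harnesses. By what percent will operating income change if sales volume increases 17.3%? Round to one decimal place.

Total contribution margin = 34,640 × €79.14 = €2,741,409.60.
Subtracting fixed costs: EBIT = €2,741,409.60 − €1,759,700 = €981,709.60.
Degree of operating leverage = €2,741,409.60 / €981,709.60 = 2.7925.
So EBIT moves 2.7925 × (+17.3%) = +48.3%.

+48.3%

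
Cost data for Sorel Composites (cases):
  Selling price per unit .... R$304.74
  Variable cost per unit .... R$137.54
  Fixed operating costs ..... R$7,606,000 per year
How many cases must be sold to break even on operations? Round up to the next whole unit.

Each unit contributes R$304.74 − R$137.54 = R$167.20.
Break-even volume = fixed costs ÷ CM per unit = R$7,606,000 ÷ R$167.20 = 45,490.43, so 45,491 cases.

45,491 cases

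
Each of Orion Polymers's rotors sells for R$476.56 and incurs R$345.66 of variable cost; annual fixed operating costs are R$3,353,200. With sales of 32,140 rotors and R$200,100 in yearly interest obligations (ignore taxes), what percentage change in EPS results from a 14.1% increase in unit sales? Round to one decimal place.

At 32,140 units, contribution = 32,140 × R$130.90 = R$4,207,126.00.
Subtracting fixed costs: EBIT = R$4,207,126.00 − R$3,353,200 = R$853,926.00.
Interest = R$200,100.00, so EBIT − I = R$653,826.00.
Degree of combined leverage = contribution ÷ (EBIT − I) = R$4,207,126.00 ÷ R$653,826.00 = 6.4346.
%ΔEPS = DCL × %ΔSales = 6.4346 × +14.1% = +90.7%.

+90.7%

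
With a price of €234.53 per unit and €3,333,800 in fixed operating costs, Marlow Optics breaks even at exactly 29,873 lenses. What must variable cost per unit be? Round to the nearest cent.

€122.93

Contribution per unit must be FC / Q = €3,333,800 / 29,873 = €111.5991.
Hence VC = price − CM = €234.53 − €111.5991 = €122.93.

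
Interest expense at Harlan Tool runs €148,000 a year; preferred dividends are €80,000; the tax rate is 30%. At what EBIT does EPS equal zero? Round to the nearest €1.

€262,286

Grossing the preferred dividend up to pre-tax terms: €80,000 / (1 − 0.30) = €114,285.71.
EPS = 0 when EBIT covers interest plus the pre-tax preferred burden: €148,000 + €114,285.71 = €262,285.71.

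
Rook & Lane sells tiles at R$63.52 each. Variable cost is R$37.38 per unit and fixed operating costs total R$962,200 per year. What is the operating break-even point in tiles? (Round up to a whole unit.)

Contribution margin per unit = R$63.52 − R$37.38 = R$26.14.
Break-even volume = fixed costs ÷ CM per unit = R$962,200 ÷ R$26.14 = 36,809.49, so 36,810 tiles.

36,810 tiles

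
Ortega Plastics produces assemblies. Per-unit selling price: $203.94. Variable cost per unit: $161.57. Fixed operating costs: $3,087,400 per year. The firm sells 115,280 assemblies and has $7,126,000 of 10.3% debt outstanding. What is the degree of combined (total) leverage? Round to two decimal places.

Total contribution margin = 115,280 × $42.37 = $4,884,413.60.
Operating income = contribution − fixed costs = $4,884,413.60 − $3,087,400 = $1,797,013.60. Interest = $733,978.00.
DOL = $4,884,413.60 ÷ $1,797,013.60 = 2.7181; DFL = $1,797,013.60 ÷ $1,063,035.60 = 1.6905.
DCL = DOL × DFL = 2.7181 × 1.6905 = 4.5949.

4.59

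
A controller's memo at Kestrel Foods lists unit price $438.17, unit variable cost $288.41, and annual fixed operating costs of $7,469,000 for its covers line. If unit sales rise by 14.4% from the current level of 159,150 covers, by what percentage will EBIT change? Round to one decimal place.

Total contribution margin = 159,150 × $149.76 = $23,834,304.00.
Subtracting fixed costs: EBIT = $23,834,304.00 − $7,469,000 = $16,365,304.00.
DOL = contribution ÷ EBIT = $23,834,304.00 ÷ $16,365,304.00 = 1.4564.
So EBIT moves 1.4564 × (+14.4%) = +21.0%.

+21.0%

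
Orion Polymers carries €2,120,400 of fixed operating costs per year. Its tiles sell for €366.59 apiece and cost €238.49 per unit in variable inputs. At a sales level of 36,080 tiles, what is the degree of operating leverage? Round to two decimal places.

At 36,080 units, contribution = 36,080 × €128.10 = €4,621,848.00.
EBIT = €4,621,848.00 − €2,120,400 = €2,501,448.00.
DOL = contribution ÷ EBIT = €4,621,848.00 ÷ €2,501,448.00 = 1.8477.

1.85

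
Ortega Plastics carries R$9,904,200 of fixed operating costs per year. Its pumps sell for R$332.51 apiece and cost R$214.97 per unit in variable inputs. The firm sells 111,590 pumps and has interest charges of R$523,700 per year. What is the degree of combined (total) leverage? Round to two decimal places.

At 111,590 units, contribution = 111,590 × R$117.54 = R$13,116,288.60.
EBIT = R$13,116,288.60 − R$9,904,200 = R$3,212,088.60. Interest = R$523,700.00, so EBIT − I = R$2,688,388.60.
Degree of total leverage = total CM / (EBIT − interest) = R$13,116,288.60 / R$2,688,388.60 = 4.8789.

4.88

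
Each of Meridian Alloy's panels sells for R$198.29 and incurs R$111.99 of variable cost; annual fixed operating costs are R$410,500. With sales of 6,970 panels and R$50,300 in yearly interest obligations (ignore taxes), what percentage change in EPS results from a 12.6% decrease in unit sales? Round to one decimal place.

-53.9%

At 6,970 units, contribution = 6,970 × R$86.30 = R$601,511.00.
EBIT = R$601,511.00 − R$410,500 = R$191,011.00.
After interest of R$50,300.00, pre-tax earnings = R$140,711.00.
DCL = total CM / (EBIT − I) = R$601,511.00 / R$140,711.00 = 4.2748.
%ΔEPS = DCL × %ΔSales = 4.2748 × -12.6% = -53.9%.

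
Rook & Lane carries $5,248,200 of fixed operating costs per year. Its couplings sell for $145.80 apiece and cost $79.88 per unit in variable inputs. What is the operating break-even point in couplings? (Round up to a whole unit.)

Unit CM = price − variable cost = $145.80 − $79.88 = $65.92.
Break-even volume = fixed costs ÷ CM per unit = $5,248,200 ÷ $65.92 = 79,614.68, so 79,615 couplings.

79,615 couplings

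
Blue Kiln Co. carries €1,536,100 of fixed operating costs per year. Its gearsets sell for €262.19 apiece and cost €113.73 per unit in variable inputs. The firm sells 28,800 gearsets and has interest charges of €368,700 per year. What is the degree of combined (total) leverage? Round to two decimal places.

Total contribution margin = 28,800 × €148.46 = €4,275,648.00.
Operating income = contribution − fixed costs = €4,275,648.00 − €1,536,100 = €2,739,548.00. Interest = €368,700.00, so EBIT − I = €2,370,848.00.
Degree of total leverage = total CM / (EBIT − interest) = €4,275,648.00 / €2,370,848.00 = 1.8034.

1.80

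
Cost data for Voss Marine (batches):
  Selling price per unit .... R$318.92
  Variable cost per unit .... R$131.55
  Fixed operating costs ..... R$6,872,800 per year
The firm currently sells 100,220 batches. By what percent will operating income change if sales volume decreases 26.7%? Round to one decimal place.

Contribution at this volume is 100,220 × R$187.37 = R$18,778,221.40.
Subtracting fixed costs: EBIT = R$18,778,221.40 − R$6,872,800 = R$11,905,421.40.
Degree of operating leverage = R$18,778,221.40 / R$11,905,421.40 = 1.5773.
So EBIT moves 1.5773 × (-26.7%) = -42.1%.

-42.1%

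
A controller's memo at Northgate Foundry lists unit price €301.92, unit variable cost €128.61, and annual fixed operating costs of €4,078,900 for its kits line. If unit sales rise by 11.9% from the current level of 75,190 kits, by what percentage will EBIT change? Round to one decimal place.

+17.3%

At 75,190 units, contribution = 75,190 × €173.31 = €13,031,178.90.
EBIT = €13,031,178.90 − €4,078,900 = €8,952,278.90.
DOL = contribution ÷ EBIT = €13,031,178.90 ÷ €8,952,278.90 = 1.4556.
%ΔEBIT = DOL × %ΔSales = 1.4556 × +11.9% = +17.3%.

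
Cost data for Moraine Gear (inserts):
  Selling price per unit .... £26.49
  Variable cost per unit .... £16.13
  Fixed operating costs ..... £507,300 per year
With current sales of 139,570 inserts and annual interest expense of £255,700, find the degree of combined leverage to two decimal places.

2.12

At 139,570 units, contribution = 139,570 × £10.36 = £1,445,945.20.
Subtracting fixed costs: EBIT = £1,445,945.20 − £507,300 = £938,645.20. Interest = £255,700.00, so EBIT − I = £682,945.20.
Degree of total leverage = total CM / (EBIT − interest) = £1,445,945.20 / £682,945.20 = 2.1172.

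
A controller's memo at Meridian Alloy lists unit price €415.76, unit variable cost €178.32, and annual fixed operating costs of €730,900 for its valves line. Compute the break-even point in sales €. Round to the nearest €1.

€1,279,814

CM per unit = €415.76 − €178.32 = €237.44; CM ratio = €237.44 / €415.76 = 0.5711.
Break-even revenue = fixed costs × price ÷ CM = €730,900 × €415.76 ÷ €237.44 = €1,279,814.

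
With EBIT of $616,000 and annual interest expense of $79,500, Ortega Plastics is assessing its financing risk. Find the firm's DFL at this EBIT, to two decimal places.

Annual interest charges come to $79,500.00.
DFL = EBIT ÷ (EBIT − I) = $616,000 ÷ ($616,000 − $79,500.00) = $616,000 ÷ $536,500.00 = 1.1482.

1.15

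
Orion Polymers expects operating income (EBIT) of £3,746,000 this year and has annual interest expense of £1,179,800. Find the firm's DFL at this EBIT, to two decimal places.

Interest = £1,179,800.00.
Degree of financial leverage = EBIT / (EBIT − interest) = £3,746,000 / £2,566,200.00 = 1.4597.

1.46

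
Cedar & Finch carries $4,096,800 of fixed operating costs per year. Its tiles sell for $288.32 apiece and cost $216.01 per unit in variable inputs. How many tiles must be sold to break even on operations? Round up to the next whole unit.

56,657 tiles

Unit CM = price − variable cost = $288.32 − $216.01 = $72.31.
Units to break even: $4,096,800 ÷ $72.31 = 56,656.06, rounded up to 56,657.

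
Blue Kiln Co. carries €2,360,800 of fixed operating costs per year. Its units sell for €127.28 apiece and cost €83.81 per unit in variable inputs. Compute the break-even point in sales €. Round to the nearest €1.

CM per unit = €127.28 − €83.81 = €43.47; CM ratio = €43.47 / €127.28 = 0.3415.
Break-even sales = FC ÷ CM ratio = €2,360,800 × €127.28 / €43.47 = €6,912,414.

€6,912,414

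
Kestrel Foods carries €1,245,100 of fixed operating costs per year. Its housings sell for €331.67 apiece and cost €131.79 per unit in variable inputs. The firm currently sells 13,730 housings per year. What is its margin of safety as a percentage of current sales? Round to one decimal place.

54.6%

Each unit contributes €331.67 − €131.79 = €199.88. Break-even units = €1,245,100 ÷ €199.88 = 6,229.24; break-even revenue = 6,229.24 × €331.67 = €2,066,051.22.
Current sales = 13,730 × €331.67 = €4,553,829.10.
Margin of safety = (€4,553,829.10 − €2,066,051.22) ÷ €4,553,829.10 = 54.6%.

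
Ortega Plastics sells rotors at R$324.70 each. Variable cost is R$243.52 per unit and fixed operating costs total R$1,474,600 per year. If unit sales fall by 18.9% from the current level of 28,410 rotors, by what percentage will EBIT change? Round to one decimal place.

-52.4%

Contribution at this volume is 28,410 × R$81.18 = R$2,306,323.80.
EBIT = R$2,306,323.80 − R$1,474,600 = R$831,723.80.
So DOL = total CM / EBIT = R$2,306,323.80 / R$831,723.80 = 2.7729.
So EBIT moves 2.7729 × (-18.9%) = -52.4%.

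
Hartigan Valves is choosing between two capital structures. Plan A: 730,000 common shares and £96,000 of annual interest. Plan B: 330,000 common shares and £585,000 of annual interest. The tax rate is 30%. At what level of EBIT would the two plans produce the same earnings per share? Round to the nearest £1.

£988,425

Set EPS_A = EPS_B: (EBIT − £96,000)(1 − 0.30) ÷ 730,000 = (EBIT − £585,000)(1 − 0.30) ÷ 330,000.
The (1 − t) factor cancels: (EBIT − 96,000) × 330,000 = (EBIT − 585,000) × 730,000.
EBIT × (730,000 − 330,000) = 585,000 × 730,000 − 96,000 × 330,000 = 395,370,000,000, so EBIT = 395,370,000,000 ÷ 400,000 = 988,425.00.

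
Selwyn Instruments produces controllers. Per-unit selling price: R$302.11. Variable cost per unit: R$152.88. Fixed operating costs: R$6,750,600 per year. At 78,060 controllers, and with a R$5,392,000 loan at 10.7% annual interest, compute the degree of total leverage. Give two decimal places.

2.70

Contribution at this volume is 78,060 × R$149.23 = R$11,648,893.80.
Subtracting fixed costs: EBIT = R$11,648,893.80 − R$6,750,600 = R$4,898,293.80. Interest = R$576,944.00, so EBIT − I = R$4,321,349.80.
Degree of total leverage = total CM / (EBIT − interest) = R$11,648,893.80 / R$4,321,349.80 = 2.6957.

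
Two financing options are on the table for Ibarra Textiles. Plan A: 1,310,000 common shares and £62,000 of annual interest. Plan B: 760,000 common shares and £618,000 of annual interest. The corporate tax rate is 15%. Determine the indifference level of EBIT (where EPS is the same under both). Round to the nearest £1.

Set EPS_A = EPS_B: (EBIT − £62,000)(1 − 0.15) ÷ 1,310,000 = (EBIT − £618,000)(1 − 0.15) ÷ 760,000.
The (1 − t) factor cancels: (EBIT − 62,000) × 760,000 = (EBIT − 618,000) × 1,310,000.
EBIT × (1,310,000 − 760,000) = 618,000 × 1,310,000 − 62,000 × 760,000 = 762,460,000,000, so EBIT = 762,460,000,000 ÷ 550,000 = 1,386,290.91.

£1,386,291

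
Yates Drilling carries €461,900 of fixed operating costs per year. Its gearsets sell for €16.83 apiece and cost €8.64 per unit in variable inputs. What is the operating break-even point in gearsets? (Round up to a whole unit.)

Unit CM = price − variable cost = €16.83 − €8.64 = €8.19.
Break-even Q = €461,900 / €8.19 = 56,398.05 → 56,399 gearsets.

56,399 gearsets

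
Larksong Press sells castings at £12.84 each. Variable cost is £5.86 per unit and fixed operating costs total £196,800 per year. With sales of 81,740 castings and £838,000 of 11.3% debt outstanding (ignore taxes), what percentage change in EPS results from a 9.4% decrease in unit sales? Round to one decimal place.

At 81,740 units, contribution = 81,740 × £6.98 = £570,545.20.
Subtracting fixed costs: EBIT = £570,545.20 − £196,800 = £373,745.20.
After interest of £94,694.00, pre-tax earnings = £279,051.20.
DCL = total CM / (EBIT − I) = £570,545.20 / £279,051.20 = 2.0446.
%ΔEPS = DCL × %ΔSales = 2.0446 × -9.4% = -19.2%.

-19.2%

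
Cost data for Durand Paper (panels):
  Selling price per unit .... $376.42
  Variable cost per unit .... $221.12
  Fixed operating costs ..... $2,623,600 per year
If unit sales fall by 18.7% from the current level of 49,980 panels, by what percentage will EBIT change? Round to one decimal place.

Total contribution margin = 49,980 × $155.30 = $7,761,894.00.
EBIT = $7,761,894.00 − $2,623,600 = $5,138,294.00.
Degree of operating leverage = $7,761,894.00 / $5,138,294.00 = 1.5106.
Operating income changes by 1.5106 × -18.7% = -28.2%.

-28.2%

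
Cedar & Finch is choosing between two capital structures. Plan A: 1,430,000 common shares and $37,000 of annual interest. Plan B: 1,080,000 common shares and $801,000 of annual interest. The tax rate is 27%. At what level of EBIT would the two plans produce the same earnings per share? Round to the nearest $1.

At indifference, (EBIT − 37,000)(1 − t)/1,430,000 = (EBIT − 801,000)(1 − t)/1,080,000.
The (1 − t) factor cancels: (EBIT − 37,000) × 1,080,000 = (EBIT − 801,000) × 1,430,000.
EBIT × (1,430,000 − 1,080,000) = 801,000 × 1,430,000 − 37,000 × 1,080,000 = 1,105,470,000,000, so EBIT = 1,105,470,000,000 ÷ 350,000 = 3,158,485.71.

$3,158,486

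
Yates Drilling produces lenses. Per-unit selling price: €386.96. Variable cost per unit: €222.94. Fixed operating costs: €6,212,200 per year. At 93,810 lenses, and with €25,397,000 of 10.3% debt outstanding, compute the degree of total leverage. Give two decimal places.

2.35

At 93,810 units, contribution = 93,810 × €164.02 = €15,386,716.20.
Subtracting fixed costs: EBIT = €15,386,716.20 − €6,212,200 = €9,174,516.20. Interest = €2,615,891.00.
DOL = €15,386,716.20 ÷ €9,174,516.20 = 1.6771; DFL = €9,174,516.20 ÷ €6,558,625.20 = 1.3988.
Combined leverage = 1.6771 × 1.3988 = 2.3459.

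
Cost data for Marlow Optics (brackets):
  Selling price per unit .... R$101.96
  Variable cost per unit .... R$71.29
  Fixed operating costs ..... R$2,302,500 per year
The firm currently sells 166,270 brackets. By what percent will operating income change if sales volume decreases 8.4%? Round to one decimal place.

Contribution at this volume is 166,270 × R$30.67 = R$5,099,500.90.
EBIT = R$5,099,500.90 − R$2,302,500 = R$2,797,000.90.
DOL = contribution ÷ EBIT = R$5,099,500.90 ÷ R$2,797,000.90 = 1.8232.
So EBIT moves 1.8232 × (-8.4%) = -15.3%.

-15.3%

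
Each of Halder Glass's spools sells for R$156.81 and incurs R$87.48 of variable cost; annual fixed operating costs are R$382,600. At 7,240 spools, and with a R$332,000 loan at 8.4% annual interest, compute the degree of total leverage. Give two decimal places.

5.49

Contribution at this volume is 7,240 × R$69.33 = R$501,949.20.
Subtracting fixed costs: EBIT = R$501,949.20 − R$382,600 = R$119,349.20. Interest = R$27,888.00, so EBIT − I = R$91,461.20.
Degree of total leverage = total CM / (EBIT − interest) = R$501,949.20 / R$91,461.20 = 5.4881.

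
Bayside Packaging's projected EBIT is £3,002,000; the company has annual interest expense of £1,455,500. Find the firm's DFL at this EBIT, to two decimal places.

1.94

Annual interest charges come to £1,455,500.00.
Degree of financial leverage = EBIT / (EBIT − interest) = £3,002,000 / £1,546,500.00 = 1.9412.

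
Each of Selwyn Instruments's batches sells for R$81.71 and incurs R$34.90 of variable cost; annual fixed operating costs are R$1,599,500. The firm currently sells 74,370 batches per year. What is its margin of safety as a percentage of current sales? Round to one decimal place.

54.1%

Unit CM = price − variable cost = R$81.71 − R$34.90 = R$46.81. Break-even units = R$1,599,500 ÷ R$46.81 = 34,170.05; break-even revenue = 34,170.05 × R$81.71 = R$2,792,034.71.
Current sales = 74,370 × R$81.71 = R$6,076,772.70.
Margin of safety = (R$6,076,772.70 − R$2,792,034.71) ÷ R$6,076,772.70 = 54.1%.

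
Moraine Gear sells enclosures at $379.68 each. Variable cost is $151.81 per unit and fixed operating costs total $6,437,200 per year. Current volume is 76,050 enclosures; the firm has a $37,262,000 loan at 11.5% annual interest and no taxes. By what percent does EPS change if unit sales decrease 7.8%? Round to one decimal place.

-20.5%

Contribution at this volume is 76,050 × $227.87 = $17,329,513.50.
Operating income = contribution − fixed costs = $17,329,513.50 − $6,437,200 = $10,892,313.50.
Interest = $4,285,130.00, so EBIT − I = $6,607,183.50.
DCL = total CM / (EBIT − I) = $17,329,513.50 / $6,607,183.50 = 2.6228.
%ΔEPS = DCL × %ΔSales = 2.6228 × -7.8% = -20.5%.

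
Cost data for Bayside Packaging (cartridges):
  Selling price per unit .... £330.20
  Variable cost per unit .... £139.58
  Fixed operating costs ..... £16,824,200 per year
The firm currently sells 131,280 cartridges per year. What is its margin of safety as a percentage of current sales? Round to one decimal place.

Unit CM = price − variable cost = £330.20 − £139.58 = £190.62. Break-even units = £16,824,200 ÷ £190.62 = 88,260.41; break-even revenue = 88,260.41 × £330.20 = £29,143,588.50.
Current sales = 131,280 × £330.20 = £43,348,656.00.
Margin of safety = (£43,348,656.00 − £29,143,588.50) ÷ £43,348,656.00 = 32.8%.

32.8%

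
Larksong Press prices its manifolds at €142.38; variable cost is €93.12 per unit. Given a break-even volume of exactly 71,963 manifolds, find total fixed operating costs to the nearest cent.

€3,544,897.38

Contribution margin per unit = €142.38 − €93.12 = €49.26.
Fixed costs = break-even units × CM = 71,963 × €49.26 = €3,544,897.38.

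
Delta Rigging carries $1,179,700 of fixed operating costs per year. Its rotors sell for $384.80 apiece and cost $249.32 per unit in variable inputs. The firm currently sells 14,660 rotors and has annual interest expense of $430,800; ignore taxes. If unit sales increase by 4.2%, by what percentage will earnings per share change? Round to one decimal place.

Contribution at this volume is 14,660 × $135.48 = $1,986,136.80.
Subtracting fixed costs: EBIT = $1,986,136.80 − $1,179,700 = $806,436.80.
After interest of $430,800.00, pre-tax earnings = $375,636.80.
DCL = total CM / (EBIT − I) = $1,986,136.80 / $375,636.80 = 5.2874.
EPS therefore changes by 5.2874 × (+4.2%) = +22.2%.

+22.2%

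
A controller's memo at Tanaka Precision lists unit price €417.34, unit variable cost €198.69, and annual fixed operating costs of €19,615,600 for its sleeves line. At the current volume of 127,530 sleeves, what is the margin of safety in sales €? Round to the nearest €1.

€15,782,828

Each unit contributes €417.34 − €198.69 = €218.65. Break-even units = €19,615,600 ÷ €218.65 = 89,712.33; break-even revenue = 89,712.33 × €417.34 = €37,440,541.98.
Current sales = 127,530 × €417.34 = €53,223,370.20.
Margin of safety = €53,223,370.20 − €37,440,541.98 = €15,782,828.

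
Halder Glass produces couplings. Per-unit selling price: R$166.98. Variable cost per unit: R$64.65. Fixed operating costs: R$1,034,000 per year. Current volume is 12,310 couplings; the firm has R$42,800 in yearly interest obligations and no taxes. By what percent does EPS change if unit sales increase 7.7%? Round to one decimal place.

+53.0%

At 12,310 units, contribution = 12,310 × R$102.33 = R$1,259,682.30.
Subtracting fixed costs: EBIT = R$1,259,682.30 − R$1,034,000 = R$225,682.30.
Interest = R$42,800.00, so EBIT − I = R$182,882.30.
Degree of combined leverage = contribution ÷ (EBIT − I) = R$1,259,682.30 ÷ R$182,882.30 = 6.8879.
EPS therefore changes by 6.8879 × (+7.7%) = +53.0%.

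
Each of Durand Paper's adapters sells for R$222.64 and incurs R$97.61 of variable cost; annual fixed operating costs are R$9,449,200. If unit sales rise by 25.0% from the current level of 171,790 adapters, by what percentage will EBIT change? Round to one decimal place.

+44.6%

At 171,790 units, contribution = 171,790 × R$125.03 = R$21,478,903.70.
Subtracting fixed costs: EBIT = R$21,478,903.70 − R$9,449,200 = R$12,029,703.70.
DOL = contribution ÷ EBIT = R$21,478,903.70 ÷ R$12,029,703.70 = 1.7855.
So EBIT moves 1.7855 × (+25.0%) = +44.6%.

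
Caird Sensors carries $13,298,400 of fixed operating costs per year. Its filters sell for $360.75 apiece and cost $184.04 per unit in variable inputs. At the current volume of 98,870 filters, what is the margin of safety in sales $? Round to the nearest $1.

Contribution margin per unit = $360.75 − $184.04 = $176.71. Break-even units = $13,298,400 ÷ $176.71 = 75,255.50; break-even revenue = 75,255.50 × $360.75 = $27,148,422.84.
Current sales = 98,870 × $360.75 = $35,667,352.50.
Margin of safety = $35,667,352.50 − $27,148,422.84 = $8,518,930.

$8,518,930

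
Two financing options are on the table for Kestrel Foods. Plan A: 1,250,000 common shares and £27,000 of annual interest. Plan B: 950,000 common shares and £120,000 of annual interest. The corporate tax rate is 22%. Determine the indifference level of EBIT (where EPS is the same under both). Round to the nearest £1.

£414,500

At indifference, (EBIT − 27,000)(1 − t)/1,250,000 = (EBIT − 120,000)(1 − t)/950,000.
The (1 − t) factor cancels: (EBIT − 27,000) × 950,000 = (EBIT − 120,000) × 1,250,000.
EBIT × (1,250,000 − 950,000) = 120,000 × 1,250,000 − 27,000 × 950,000 = 124,350,000,000, so EBIT = 124,350,000,000 ÷ 300,000 = 414,500.00.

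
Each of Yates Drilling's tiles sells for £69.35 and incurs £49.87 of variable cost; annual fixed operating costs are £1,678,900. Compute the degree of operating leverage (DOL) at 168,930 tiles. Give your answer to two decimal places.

2.04

At 168,930 units, contribution = 168,930 × £19.48 = £3,290,756.40.
EBIT = £3,290,756.40 − £1,678,900 = £1,611,856.40.
So DOL = total CM / EBIT = £3,290,756.40 / £1,611,856.40 = 2.0416.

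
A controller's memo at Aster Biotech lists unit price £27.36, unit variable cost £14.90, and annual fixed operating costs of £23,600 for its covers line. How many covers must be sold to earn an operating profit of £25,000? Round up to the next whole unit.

Unit CM = price − variable cost = £27.36 − £14.90 = £12.46.
Units = (FC + target) / CM = (£23,600 + £25,000) / £12.46 = 3,900.48, so 3,901 covers.

3,901 covers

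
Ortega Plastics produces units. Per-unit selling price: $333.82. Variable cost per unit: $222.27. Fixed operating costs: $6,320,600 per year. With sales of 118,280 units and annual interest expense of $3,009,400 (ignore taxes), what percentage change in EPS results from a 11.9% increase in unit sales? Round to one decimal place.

+40.6%

Total contribution margin = 118,280 × $111.55 = $13,194,134.00.
EBIT = $13,194,134.00 − $6,320,600 = $6,873,534.00.
After interest of $3,009,400.00, pre-tax earnings = $3,864,134.00.
Degree of combined leverage = contribution ÷ (EBIT − I) = $13,194,134.00 ÷ $3,864,134.00 = 3.4145.
%ΔEPS = DCL × %ΔSales = 3.4145 × +11.9% = +40.6%.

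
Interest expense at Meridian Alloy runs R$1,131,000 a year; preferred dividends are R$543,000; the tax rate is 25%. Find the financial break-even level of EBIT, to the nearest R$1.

Grossing the preferred dividend up to pre-tax terms: R$543,000 / (1 − 0.25) = R$724,000.00.
EPS = 0 when EBIT covers interest plus the pre-tax preferred burden: R$1,131,000 + R$724,000.00 = R$1,855,000.00.

R$1,855,000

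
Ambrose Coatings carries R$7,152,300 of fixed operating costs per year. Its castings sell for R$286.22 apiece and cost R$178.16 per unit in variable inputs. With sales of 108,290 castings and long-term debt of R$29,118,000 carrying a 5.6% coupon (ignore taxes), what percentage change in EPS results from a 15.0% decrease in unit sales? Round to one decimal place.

Contribution at this volume is 108,290 × R$108.06 = R$11,701,817.40.
Subtracting fixed costs: EBIT = R$11,701,817.40 − R$7,152,300 = R$4,549,517.40.
After interest of R$1,630,608.00, pre-tax earnings = R$2,918,909.40.
Degree of combined leverage = contribution ÷ (EBIT − I) = R$11,701,817.40 ÷ R$2,918,909.40 = 4.0090.
%ΔEPS = DCL × %ΔSales = 4.0090 × -15.0% = -60.1%.

-60.1%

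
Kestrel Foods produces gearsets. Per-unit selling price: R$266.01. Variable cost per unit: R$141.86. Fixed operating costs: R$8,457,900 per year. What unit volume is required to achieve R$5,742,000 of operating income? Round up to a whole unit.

Unit CM = price − variable cost = R$266.01 − R$141.86 = R$124.15.
Units = (FC + target) / CM = (R$8,457,900 + R$5,742,000) / R$124.15 = 114,376.96, so 114,377 gearsets.

114,377 gearsets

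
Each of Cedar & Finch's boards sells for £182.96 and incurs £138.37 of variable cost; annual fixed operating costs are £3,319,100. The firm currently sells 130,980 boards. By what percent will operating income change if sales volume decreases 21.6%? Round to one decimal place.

At 130,980 units, contribution = 130,980 × £44.59 = £5,840,398.20.
Operating income = contribution − fixed costs = £5,840,398.20 − £3,319,100 = £2,521,298.20.
DOL = contribution ÷ EBIT = £5,840,398.20 ÷ £2,521,298.20 = 2.3164.
%ΔEBIT = DOL × %ΔSales = 2.3164 × -21.6% = -50.0%.

-50.0%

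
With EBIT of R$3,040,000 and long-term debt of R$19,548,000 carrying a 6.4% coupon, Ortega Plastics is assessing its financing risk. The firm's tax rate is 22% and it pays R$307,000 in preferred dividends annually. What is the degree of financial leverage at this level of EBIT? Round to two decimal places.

Annual interest charges come to R$1,251,072.00.
Pre-tax preferred-dividend burden = R$307,000 ÷ (1 − 0.22) = R$393,589.74.
DFL = EBIT ÷ [EBIT − I − D_p/(1−t)] = R$3,040,000 ÷ [R$3,040,000 − R$1,251,072.00 − R$393,589.74] = R$3,040,000 ÷ R$1,395,338.26 = 2.1787.

2.18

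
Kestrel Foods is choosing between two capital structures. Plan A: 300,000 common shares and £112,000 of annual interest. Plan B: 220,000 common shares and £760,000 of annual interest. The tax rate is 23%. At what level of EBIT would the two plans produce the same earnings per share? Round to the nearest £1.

£2,542,000

At indifference, (EBIT − 112,000)(1 − t)/300,000 = (EBIT − 760,000)(1 − t)/220,000.
The (1 − t) factor cancels: (EBIT − 112,000) × 220,000 = (EBIT − 760,000) × 300,000.
EBIT × (300,000 − 220,000) = 760,000 × 300,000 − 112,000 × 220,000 = 203,360,000,000, so EBIT = 203,360,000,000 ÷ 80,000 = 2,542,000.00.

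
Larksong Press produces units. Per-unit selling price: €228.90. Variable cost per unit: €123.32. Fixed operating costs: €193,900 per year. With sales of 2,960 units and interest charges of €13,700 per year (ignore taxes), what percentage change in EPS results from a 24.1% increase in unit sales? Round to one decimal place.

+71.8%

Total contribution margin = 2,960 × €105.58 = €312,516.80.
Subtracting fixed costs: EBIT = €312,516.80 − €193,900 = €118,616.80.
After interest of €13,700.00, pre-tax earnings = €104,916.80.
Degree of combined leverage = contribution ÷ (EBIT − I) = €312,516.80 ÷ €104,916.80 = 2.9787.
EPS therefore changes by 2.9787 × (+24.1%) = +71.8%.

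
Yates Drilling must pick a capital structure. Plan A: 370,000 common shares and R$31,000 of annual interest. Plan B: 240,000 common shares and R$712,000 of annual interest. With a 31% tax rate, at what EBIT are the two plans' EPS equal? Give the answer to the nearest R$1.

R$1,969,231

At indifference, (EBIT − 31,000)(1 − t)/370,000 = (EBIT − 712,000)(1 − t)/240,000.
The (1 − t) factor cancels: (EBIT − 31,000) × 240,000 = (EBIT − 712,000) × 370,000.
EBIT × (370,000 − 240,000) = 712,000 × 370,000 − 31,000 × 240,000 = 256,000,000,000, so EBIT = 256,000,000,000 ÷ 130,000 = 1,969,230.77.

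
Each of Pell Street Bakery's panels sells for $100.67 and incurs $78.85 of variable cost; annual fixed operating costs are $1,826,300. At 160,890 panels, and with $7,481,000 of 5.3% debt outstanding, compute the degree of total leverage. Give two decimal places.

2.73

At 160,890 units, contribution = 160,890 × $21.82 = $3,510,619.80.
EBIT = $3,510,619.80 − $1,826,300 = $1,684,319.80. Interest = $396,493.00, so EBIT − I = $1,287,826.80.
DCL = contribution ÷ (EBIT − I) = $3,510,619.80 ÷ $1,287,826.80 = 2.7260.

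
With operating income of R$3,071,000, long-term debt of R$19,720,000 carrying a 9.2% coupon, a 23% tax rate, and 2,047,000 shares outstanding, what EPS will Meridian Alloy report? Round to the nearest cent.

Pre-tax income = R$3,071,000 − R$1,814,240.00 = R$1,256,760.00.
Net income = R$1,256,760.00 × (1 − 0.23) = R$967,705.20.
Per share: R$967,705.20 / 2,047,000 shares = R$0.47.

R$0.47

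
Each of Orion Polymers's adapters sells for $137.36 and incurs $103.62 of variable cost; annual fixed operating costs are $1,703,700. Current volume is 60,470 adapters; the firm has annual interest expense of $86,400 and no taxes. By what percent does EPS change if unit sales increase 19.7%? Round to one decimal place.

At 60,470 units, contribution = 60,470 × $33.74 = $2,040,257.80.
Operating income = contribution − fixed costs = $2,040,257.80 − $1,703,700 = $336,557.80.
Interest = $86,400.00, so EBIT − I = $250,157.80.
Degree of combined leverage = contribution ÷ (EBIT − I) = $2,040,257.80 ÷ $250,157.80 = 8.1559.
%ΔEPS = DCL × %ΔSales = 8.1559 × +19.7% = +160.7%.

+160.7%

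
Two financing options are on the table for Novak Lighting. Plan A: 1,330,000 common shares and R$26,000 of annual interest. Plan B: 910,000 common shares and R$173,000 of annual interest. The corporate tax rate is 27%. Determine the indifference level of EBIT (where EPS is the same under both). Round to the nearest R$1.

R$491,500

Set EPS_A = EPS_B: (EBIT − R$26,000)(1 − 0.27) ÷ 1,330,000 = (EBIT − R$173,000)(1 − 0.27) ÷ 910,000.
The (1 − t) factor cancels: (EBIT − 26,000) × 910,000 = (EBIT − 173,000) × 1,330,000.
Solving, EBIT = (173,000·1,330,000 − 26,000·910,000) / (1,330,000 − 910,000) = 206,430,000,000 / 420,000 = 491,500.00.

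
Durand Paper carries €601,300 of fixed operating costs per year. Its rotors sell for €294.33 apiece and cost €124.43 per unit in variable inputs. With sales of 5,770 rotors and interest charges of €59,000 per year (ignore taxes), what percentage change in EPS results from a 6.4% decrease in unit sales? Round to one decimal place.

-19.6%

Total contribution margin = 5,770 × €169.90 = €980,323.00.
Operating income = contribution − fixed costs = €980,323.00 − €601,300 = €379,023.00.
After interest of €59,000.00, pre-tax earnings = €320,023.00.
DCL = total CM / (EBIT − I) = €980,323.00 / €320,023.00 = 3.0633.
EPS therefore changes by 3.0633 × (-6.4%) = -19.6%.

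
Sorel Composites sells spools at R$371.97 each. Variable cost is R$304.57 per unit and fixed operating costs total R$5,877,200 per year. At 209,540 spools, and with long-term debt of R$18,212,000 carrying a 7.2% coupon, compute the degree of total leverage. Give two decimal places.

At 209,540 units, contribution = 209,540 × R$67.40 = R$14,122,996.00.
EBIT = R$14,122,996.00 − R$5,877,200 = R$8,245,796.00. Interest = R$1,311,264.00.
DOL = R$14,122,996.00 ÷ R$8,245,796.00 = 1.7128; DFL = R$8,245,796.00 ÷ R$6,934,532.00 = 1.1891.
Combined leverage = 1.7128 × 1.1891 = 2.0367.

2.04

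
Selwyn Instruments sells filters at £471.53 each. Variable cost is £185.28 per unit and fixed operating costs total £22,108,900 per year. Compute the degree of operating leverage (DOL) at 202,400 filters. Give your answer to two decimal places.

At 202,400 units, contribution = 202,400 × £286.25 = £57,937,000.00.
Subtracting fixed costs: EBIT = £57,937,000.00 − £22,108,900 = £35,828,100.00.
Degree of operating leverage = £57,937,000.00 / £35,828,100.00 = 1.6171.

1.62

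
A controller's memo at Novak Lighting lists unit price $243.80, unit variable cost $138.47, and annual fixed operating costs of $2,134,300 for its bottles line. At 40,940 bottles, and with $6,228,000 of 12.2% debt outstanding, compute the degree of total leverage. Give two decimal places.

3.04

Contribution at this volume is 40,940 × $105.33 = $4,312,210.20.
EBIT = $4,312,210.20 − $2,134,300 = $2,177,910.20. Interest = $759,816.00.
DOL = $4,312,210.20 ÷ $2,177,910.20 = 1.9800; DFL = $2,177,910.20 ÷ $1,418,094.20 = 1.5358.
DCL = DOL × DFL = 1.9800 × 1.5358 = 3.0409.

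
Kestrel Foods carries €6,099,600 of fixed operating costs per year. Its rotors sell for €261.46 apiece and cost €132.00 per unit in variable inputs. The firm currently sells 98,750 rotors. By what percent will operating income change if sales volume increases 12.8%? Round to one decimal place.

Contribution at this volume is 98,750 × €129.46 = €12,784,175.00.
Subtracting fixed costs: EBIT = €12,784,175.00 − €6,099,600 = €6,684,575.00.
So DOL = total CM / EBIT = €12,784,175.00 / €6,684,575.00 = 1.9125.
Operating income changes by 1.9125 × +12.8% = +24.5%.

+24.5%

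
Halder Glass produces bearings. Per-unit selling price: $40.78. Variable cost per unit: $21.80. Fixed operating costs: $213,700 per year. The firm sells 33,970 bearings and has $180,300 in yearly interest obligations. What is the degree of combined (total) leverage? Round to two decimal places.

At 33,970 units, contribution = 33,970 × $18.98 = $644,750.60.
Subtracting fixed costs: EBIT = $644,750.60 − $213,700 = $431,050.60. Interest = $180,300.00, so EBIT − I = $250,750.60.
Degree of total leverage = total CM / (EBIT − interest) = $644,750.60 / $250,750.60 = 2.5713.

2.57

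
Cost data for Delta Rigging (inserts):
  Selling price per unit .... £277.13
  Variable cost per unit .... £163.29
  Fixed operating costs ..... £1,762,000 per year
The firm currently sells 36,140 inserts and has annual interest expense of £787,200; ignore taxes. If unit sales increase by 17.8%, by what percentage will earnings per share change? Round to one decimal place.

Total contribution margin = 36,140 × £113.84 = £4,114,177.60.
Subtracting fixed costs: EBIT = £4,114,177.60 − £1,762,000 = £2,352,177.60.
After interest of £787,200.00, pre-tax earnings = £1,564,977.60.
Degree of combined leverage = contribution ÷ (EBIT − I) = £4,114,177.60 ÷ £1,564,977.60 = 2.6289.
%ΔEPS = DCL × %ΔSales = 2.6289 × +17.8% = +46.8%.

+46.8%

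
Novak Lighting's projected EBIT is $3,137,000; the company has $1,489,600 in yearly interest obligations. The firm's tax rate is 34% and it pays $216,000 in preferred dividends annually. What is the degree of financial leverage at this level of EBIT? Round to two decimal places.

Interest = $1,489,600.00.
Preferred dividends grossed up pre-tax: $216,000 / (1 − 0.34) = $327,272.73.
DFL = EBIT ÷ [EBIT − I − D_p/(1−t)] = $3,137,000 ÷ [$3,137,000 − $1,489,600.00 − $327,272.73] = $3,137,000 ÷ $1,320,127.27 = 2.3763.

2.38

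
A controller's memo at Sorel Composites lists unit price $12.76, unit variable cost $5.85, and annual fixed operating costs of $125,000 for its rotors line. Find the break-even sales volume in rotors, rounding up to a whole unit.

18,090 rotors

Unit CM = price − variable cost = $12.76 − $5.85 = $6.91.
Break-even volume = fixed costs ÷ CM per unit = $125,000 ÷ $6.91 = 18,089.73, so 18,090 rotors.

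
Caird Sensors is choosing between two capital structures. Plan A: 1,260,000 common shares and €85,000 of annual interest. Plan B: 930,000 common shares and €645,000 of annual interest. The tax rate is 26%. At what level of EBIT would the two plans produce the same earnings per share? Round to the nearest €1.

Set EPS_A = EPS_B: (EBIT − €85,000)(1 − 0.26) ÷ 1,260,000 = (EBIT − €645,000)(1 − 0.26) ÷ 930,000.
Cancelling (1 − t) and cross-multiplying: 930,000·(EBIT − 85,000) = 1,260,000·(EBIT − 645,000).
EBIT × (1,260,000 − 930,000) = 645,000 × 1,260,000 − 85,000 × 930,000 = 733,650,000,000, so EBIT = 733,650,000,000 ÷ 330,000 = 2,223,181.82.

€2,223,182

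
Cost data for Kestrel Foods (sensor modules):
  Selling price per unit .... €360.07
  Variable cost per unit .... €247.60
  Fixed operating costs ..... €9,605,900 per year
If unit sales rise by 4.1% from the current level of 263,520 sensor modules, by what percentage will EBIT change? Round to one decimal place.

Total contribution margin = 263,520 × €112.47 = €29,638,094.40.
Subtracting fixed costs: EBIT = €29,638,094.40 − €9,605,900 = €20,032,194.40.
DOL = contribution ÷ EBIT = €29,638,094.40 ÷ €20,032,194.40 = 1.4795.
So EBIT moves 1.4795 × (+4.1%) = +6.1%.

+6.1%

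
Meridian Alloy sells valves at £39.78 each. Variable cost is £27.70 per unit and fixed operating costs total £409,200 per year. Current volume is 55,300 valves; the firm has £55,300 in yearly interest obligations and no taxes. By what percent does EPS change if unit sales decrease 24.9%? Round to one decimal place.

At 55,300 units, contribution = 55,300 × £12.08 = £668,024.00.
Subtracting fixed costs: EBIT = £668,024.00 − £409,200 = £258,824.00.
After interest of £55,300.00, pre-tax earnings = £203,524.00.
DCL = total CM / (EBIT − I) = £668,024.00 / £203,524.00 = 3.2823.
%ΔEPS = DCL × %ΔSales = 3.2823 × -24.9% = -81.7%.

-81.7%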